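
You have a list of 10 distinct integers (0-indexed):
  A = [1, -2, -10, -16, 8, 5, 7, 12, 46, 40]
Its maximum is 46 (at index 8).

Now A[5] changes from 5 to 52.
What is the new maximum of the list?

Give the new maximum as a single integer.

Answer: 52

Derivation:
Old max = 46 (at index 8)
Change: A[5] 5 -> 52
Changed element was NOT the old max.
  New max = max(old_max, new_val) = max(46, 52) = 52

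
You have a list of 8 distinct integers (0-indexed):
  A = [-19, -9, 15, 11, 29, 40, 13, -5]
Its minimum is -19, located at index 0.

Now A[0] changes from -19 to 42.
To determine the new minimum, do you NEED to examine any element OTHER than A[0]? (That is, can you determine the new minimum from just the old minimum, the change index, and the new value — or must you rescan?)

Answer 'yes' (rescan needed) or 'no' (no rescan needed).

Old min = -19 at index 0
Change at index 0: -19 -> 42
Index 0 WAS the min and new value 42 > old min -19. Must rescan other elements to find the new min.
Needs rescan: yes

Answer: yes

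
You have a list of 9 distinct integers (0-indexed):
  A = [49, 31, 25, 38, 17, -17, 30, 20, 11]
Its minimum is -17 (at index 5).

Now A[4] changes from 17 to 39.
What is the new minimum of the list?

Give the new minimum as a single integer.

Old min = -17 (at index 5)
Change: A[4] 17 -> 39
Changed element was NOT the old min.
  New min = min(old_min, new_val) = min(-17, 39) = -17

Answer: -17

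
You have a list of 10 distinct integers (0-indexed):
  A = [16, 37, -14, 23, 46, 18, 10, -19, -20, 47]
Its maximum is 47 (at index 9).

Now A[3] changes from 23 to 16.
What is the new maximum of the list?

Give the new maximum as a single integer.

Answer: 47

Derivation:
Old max = 47 (at index 9)
Change: A[3] 23 -> 16
Changed element was NOT the old max.
  New max = max(old_max, new_val) = max(47, 16) = 47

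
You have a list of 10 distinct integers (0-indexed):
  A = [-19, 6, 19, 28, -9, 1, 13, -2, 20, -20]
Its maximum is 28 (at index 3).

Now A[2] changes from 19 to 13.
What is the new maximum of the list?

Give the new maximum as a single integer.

Answer: 28

Derivation:
Old max = 28 (at index 3)
Change: A[2] 19 -> 13
Changed element was NOT the old max.
  New max = max(old_max, new_val) = max(28, 13) = 28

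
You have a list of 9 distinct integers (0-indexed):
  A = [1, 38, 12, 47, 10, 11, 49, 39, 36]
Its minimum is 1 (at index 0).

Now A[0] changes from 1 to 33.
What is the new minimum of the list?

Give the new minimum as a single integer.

Old min = 1 (at index 0)
Change: A[0] 1 -> 33
Changed element WAS the min. Need to check: is 33 still <= all others?
  Min of remaining elements: 10
  New min = min(33, 10) = 10

Answer: 10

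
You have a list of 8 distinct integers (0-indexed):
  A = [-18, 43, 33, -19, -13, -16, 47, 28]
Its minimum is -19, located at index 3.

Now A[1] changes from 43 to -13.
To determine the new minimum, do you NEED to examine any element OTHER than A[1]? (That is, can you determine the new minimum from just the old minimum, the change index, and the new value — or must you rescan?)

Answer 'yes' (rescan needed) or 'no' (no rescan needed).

Answer: no

Derivation:
Old min = -19 at index 3
Change at index 1: 43 -> -13
Index 1 was NOT the min. New min = min(-19, -13). No rescan of other elements needed.
Needs rescan: no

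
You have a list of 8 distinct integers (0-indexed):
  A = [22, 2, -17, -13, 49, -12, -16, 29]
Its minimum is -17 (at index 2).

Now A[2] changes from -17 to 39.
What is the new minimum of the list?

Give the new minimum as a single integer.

Answer: -16

Derivation:
Old min = -17 (at index 2)
Change: A[2] -17 -> 39
Changed element WAS the min. Need to check: is 39 still <= all others?
  Min of remaining elements: -16
  New min = min(39, -16) = -16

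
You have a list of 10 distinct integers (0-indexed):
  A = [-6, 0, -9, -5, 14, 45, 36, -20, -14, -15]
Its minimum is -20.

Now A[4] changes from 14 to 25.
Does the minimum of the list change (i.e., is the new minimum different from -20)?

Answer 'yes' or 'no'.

Answer: no

Derivation:
Old min = -20
Change: A[4] 14 -> 25
Changed element was NOT the min; min changes only if 25 < -20.
New min = -20; changed? no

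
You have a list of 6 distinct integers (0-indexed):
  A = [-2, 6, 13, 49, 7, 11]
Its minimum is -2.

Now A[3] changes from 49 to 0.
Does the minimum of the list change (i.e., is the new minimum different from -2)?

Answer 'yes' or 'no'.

Answer: no

Derivation:
Old min = -2
Change: A[3] 49 -> 0
Changed element was NOT the min; min changes only if 0 < -2.
New min = -2; changed? no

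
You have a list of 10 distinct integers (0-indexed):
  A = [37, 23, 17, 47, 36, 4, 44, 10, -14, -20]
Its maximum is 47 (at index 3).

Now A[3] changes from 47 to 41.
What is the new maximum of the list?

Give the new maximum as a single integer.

Old max = 47 (at index 3)
Change: A[3] 47 -> 41
Changed element WAS the max -> may need rescan.
  Max of remaining elements: 44
  New max = max(41, 44) = 44

Answer: 44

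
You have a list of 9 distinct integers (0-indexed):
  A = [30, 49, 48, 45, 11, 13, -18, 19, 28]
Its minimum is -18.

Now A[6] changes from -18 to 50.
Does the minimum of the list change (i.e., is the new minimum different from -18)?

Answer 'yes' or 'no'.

Answer: yes

Derivation:
Old min = -18
Change: A[6] -18 -> 50
Changed element was the min; new min must be rechecked.
New min = 11; changed? yes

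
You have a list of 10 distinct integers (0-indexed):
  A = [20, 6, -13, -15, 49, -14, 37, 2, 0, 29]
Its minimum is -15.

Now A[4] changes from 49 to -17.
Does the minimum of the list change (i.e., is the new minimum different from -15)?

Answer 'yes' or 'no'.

Answer: yes

Derivation:
Old min = -15
Change: A[4] 49 -> -17
Changed element was NOT the min; min changes only if -17 < -15.
New min = -17; changed? yes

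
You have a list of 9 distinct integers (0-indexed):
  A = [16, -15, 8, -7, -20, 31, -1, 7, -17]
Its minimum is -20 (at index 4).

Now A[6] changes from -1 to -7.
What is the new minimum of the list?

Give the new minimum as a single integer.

Old min = -20 (at index 4)
Change: A[6] -1 -> -7
Changed element was NOT the old min.
  New min = min(old_min, new_val) = min(-20, -7) = -20

Answer: -20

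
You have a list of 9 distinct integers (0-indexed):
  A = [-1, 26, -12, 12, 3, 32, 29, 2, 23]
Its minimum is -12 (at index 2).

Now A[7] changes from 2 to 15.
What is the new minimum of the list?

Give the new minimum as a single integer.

Answer: -12

Derivation:
Old min = -12 (at index 2)
Change: A[7] 2 -> 15
Changed element was NOT the old min.
  New min = min(old_min, new_val) = min(-12, 15) = -12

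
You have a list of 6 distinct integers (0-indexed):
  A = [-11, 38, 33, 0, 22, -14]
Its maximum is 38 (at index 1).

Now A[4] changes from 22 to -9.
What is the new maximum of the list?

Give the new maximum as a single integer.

Answer: 38

Derivation:
Old max = 38 (at index 1)
Change: A[4] 22 -> -9
Changed element was NOT the old max.
  New max = max(old_max, new_val) = max(38, -9) = 38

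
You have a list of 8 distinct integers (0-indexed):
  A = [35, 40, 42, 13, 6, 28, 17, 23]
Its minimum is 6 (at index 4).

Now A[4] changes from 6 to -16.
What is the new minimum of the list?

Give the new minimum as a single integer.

Answer: -16

Derivation:
Old min = 6 (at index 4)
Change: A[4] 6 -> -16
Changed element WAS the min. Need to check: is -16 still <= all others?
  Min of remaining elements: 13
  New min = min(-16, 13) = -16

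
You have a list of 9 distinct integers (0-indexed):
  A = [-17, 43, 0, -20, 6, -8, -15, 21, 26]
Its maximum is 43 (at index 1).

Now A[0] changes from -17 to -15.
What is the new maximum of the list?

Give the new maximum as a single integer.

Answer: 43

Derivation:
Old max = 43 (at index 1)
Change: A[0] -17 -> -15
Changed element was NOT the old max.
  New max = max(old_max, new_val) = max(43, -15) = 43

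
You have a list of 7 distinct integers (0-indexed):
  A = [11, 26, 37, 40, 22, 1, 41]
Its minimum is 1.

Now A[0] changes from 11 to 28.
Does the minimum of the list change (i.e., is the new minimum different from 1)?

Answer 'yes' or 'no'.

Old min = 1
Change: A[0] 11 -> 28
Changed element was NOT the min; min changes only if 28 < 1.
New min = 1; changed? no

Answer: no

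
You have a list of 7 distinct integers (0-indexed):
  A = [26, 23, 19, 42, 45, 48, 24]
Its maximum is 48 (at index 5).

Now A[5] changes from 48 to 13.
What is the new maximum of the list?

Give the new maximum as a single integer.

Old max = 48 (at index 5)
Change: A[5] 48 -> 13
Changed element WAS the max -> may need rescan.
  Max of remaining elements: 45
  New max = max(13, 45) = 45

Answer: 45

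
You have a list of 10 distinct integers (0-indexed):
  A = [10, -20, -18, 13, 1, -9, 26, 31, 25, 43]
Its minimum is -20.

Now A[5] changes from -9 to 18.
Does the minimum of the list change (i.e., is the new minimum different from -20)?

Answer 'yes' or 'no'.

Answer: no

Derivation:
Old min = -20
Change: A[5] -9 -> 18
Changed element was NOT the min; min changes only if 18 < -20.
New min = -20; changed? no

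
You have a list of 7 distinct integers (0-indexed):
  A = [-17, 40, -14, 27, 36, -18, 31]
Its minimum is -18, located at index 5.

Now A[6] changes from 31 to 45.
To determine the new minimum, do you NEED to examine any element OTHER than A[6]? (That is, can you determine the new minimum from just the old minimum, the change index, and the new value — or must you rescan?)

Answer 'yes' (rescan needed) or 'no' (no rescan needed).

Old min = -18 at index 5
Change at index 6: 31 -> 45
Index 6 was NOT the min. New min = min(-18, 45). No rescan of other elements needed.
Needs rescan: no

Answer: no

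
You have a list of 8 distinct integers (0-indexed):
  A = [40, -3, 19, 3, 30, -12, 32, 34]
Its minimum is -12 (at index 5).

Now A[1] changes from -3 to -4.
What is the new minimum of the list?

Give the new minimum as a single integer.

Old min = -12 (at index 5)
Change: A[1] -3 -> -4
Changed element was NOT the old min.
  New min = min(old_min, new_val) = min(-12, -4) = -12

Answer: -12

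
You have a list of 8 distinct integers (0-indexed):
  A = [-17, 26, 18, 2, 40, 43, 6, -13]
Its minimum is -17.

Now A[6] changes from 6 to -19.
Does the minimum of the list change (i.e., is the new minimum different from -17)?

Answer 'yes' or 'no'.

Answer: yes

Derivation:
Old min = -17
Change: A[6] 6 -> -19
Changed element was NOT the min; min changes only if -19 < -17.
New min = -19; changed? yes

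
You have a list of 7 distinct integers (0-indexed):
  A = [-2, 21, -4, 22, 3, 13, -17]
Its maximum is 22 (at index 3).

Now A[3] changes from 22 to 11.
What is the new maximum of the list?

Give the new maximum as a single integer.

Answer: 21

Derivation:
Old max = 22 (at index 3)
Change: A[3] 22 -> 11
Changed element WAS the max -> may need rescan.
  Max of remaining elements: 21
  New max = max(11, 21) = 21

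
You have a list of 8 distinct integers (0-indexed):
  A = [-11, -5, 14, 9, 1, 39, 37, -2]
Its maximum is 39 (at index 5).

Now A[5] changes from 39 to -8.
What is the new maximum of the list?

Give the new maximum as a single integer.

Old max = 39 (at index 5)
Change: A[5] 39 -> -8
Changed element WAS the max -> may need rescan.
  Max of remaining elements: 37
  New max = max(-8, 37) = 37

Answer: 37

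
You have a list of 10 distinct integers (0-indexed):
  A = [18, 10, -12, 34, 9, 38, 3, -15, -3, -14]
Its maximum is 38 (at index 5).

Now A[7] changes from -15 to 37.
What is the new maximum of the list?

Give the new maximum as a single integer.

Answer: 38

Derivation:
Old max = 38 (at index 5)
Change: A[7] -15 -> 37
Changed element was NOT the old max.
  New max = max(old_max, new_val) = max(38, 37) = 38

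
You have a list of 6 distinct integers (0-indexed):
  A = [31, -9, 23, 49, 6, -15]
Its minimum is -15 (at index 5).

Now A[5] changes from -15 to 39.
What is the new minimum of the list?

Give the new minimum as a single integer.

Old min = -15 (at index 5)
Change: A[5] -15 -> 39
Changed element WAS the min. Need to check: is 39 still <= all others?
  Min of remaining elements: -9
  New min = min(39, -9) = -9

Answer: -9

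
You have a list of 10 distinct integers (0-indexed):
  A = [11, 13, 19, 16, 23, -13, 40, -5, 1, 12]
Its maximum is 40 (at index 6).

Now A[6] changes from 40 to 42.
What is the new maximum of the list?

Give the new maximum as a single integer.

Answer: 42

Derivation:
Old max = 40 (at index 6)
Change: A[6] 40 -> 42
Changed element WAS the max -> may need rescan.
  Max of remaining elements: 23
  New max = max(42, 23) = 42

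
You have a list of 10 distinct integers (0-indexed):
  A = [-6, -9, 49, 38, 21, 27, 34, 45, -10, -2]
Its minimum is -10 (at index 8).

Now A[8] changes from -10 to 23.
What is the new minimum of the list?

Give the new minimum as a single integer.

Answer: -9

Derivation:
Old min = -10 (at index 8)
Change: A[8] -10 -> 23
Changed element WAS the min. Need to check: is 23 still <= all others?
  Min of remaining elements: -9
  New min = min(23, -9) = -9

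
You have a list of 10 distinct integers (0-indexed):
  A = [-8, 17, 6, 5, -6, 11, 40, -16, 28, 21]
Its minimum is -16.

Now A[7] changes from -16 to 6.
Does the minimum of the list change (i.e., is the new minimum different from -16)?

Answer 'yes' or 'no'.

Answer: yes

Derivation:
Old min = -16
Change: A[7] -16 -> 6
Changed element was the min; new min must be rechecked.
New min = -8; changed? yes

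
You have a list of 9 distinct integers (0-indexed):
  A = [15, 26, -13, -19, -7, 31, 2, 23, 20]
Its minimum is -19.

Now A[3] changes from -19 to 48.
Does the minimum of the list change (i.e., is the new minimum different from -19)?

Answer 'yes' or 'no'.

Answer: yes

Derivation:
Old min = -19
Change: A[3] -19 -> 48
Changed element was the min; new min must be rechecked.
New min = -13; changed? yes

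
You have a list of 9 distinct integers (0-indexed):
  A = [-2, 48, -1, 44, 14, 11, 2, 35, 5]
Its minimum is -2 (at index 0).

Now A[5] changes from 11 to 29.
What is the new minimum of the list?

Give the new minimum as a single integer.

Old min = -2 (at index 0)
Change: A[5] 11 -> 29
Changed element was NOT the old min.
  New min = min(old_min, new_val) = min(-2, 29) = -2

Answer: -2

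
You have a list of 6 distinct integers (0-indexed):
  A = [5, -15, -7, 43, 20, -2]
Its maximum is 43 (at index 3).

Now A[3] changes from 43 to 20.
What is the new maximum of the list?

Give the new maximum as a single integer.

Answer: 20

Derivation:
Old max = 43 (at index 3)
Change: A[3] 43 -> 20
Changed element WAS the max -> may need rescan.
  Max of remaining elements: 20
  New max = max(20, 20) = 20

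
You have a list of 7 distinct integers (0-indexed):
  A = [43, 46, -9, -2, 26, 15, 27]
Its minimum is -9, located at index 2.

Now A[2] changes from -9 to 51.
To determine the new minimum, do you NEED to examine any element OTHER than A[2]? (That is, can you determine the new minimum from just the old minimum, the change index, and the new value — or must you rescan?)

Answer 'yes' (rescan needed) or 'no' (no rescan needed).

Answer: yes

Derivation:
Old min = -9 at index 2
Change at index 2: -9 -> 51
Index 2 WAS the min and new value 51 > old min -9. Must rescan other elements to find the new min.
Needs rescan: yes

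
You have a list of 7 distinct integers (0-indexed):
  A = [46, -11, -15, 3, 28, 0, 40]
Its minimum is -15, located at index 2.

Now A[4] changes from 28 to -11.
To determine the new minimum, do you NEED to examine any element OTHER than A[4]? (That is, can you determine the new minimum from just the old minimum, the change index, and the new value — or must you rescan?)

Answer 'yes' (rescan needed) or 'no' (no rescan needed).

Old min = -15 at index 2
Change at index 4: 28 -> -11
Index 4 was NOT the min. New min = min(-15, -11). No rescan of other elements needed.
Needs rescan: no

Answer: no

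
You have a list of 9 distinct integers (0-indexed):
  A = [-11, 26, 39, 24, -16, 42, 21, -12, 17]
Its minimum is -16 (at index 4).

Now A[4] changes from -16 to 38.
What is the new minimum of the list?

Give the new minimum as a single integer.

Old min = -16 (at index 4)
Change: A[4] -16 -> 38
Changed element WAS the min. Need to check: is 38 still <= all others?
  Min of remaining elements: -12
  New min = min(38, -12) = -12

Answer: -12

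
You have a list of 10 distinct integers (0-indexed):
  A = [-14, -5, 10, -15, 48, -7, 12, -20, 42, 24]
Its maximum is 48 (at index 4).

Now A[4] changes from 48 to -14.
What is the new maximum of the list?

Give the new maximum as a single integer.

Old max = 48 (at index 4)
Change: A[4] 48 -> -14
Changed element WAS the max -> may need rescan.
  Max of remaining elements: 42
  New max = max(-14, 42) = 42

Answer: 42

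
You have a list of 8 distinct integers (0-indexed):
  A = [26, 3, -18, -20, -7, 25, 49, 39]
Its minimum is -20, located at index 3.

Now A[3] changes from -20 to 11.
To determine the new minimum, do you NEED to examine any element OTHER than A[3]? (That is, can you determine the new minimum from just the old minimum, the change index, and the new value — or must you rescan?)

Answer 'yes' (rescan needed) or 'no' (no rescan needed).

Answer: yes

Derivation:
Old min = -20 at index 3
Change at index 3: -20 -> 11
Index 3 WAS the min and new value 11 > old min -20. Must rescan other elements to find the new min.
Needs rescan: yes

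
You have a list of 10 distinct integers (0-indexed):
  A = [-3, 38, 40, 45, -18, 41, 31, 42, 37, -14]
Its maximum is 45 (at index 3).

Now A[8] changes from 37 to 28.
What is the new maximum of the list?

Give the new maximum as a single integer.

Old max = 45 (at index 3)
Change: A[8] 37 -> 28
Changed element was NOT the old max.
  New max = max(old_max, new_val) = max(45, 28) = 45

Answer: 45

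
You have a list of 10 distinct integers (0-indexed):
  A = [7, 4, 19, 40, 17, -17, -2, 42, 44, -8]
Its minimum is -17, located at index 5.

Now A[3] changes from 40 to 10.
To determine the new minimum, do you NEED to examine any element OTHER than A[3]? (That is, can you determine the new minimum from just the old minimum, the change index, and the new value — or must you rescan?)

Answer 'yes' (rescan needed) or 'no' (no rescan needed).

Old min = -17 at index 5
Change at index 3: 40 -> 10
Index 3 was NOT the min. New min = min(-17, 10). No rescan of other elements needed.
Needs rescan: no

Answer: no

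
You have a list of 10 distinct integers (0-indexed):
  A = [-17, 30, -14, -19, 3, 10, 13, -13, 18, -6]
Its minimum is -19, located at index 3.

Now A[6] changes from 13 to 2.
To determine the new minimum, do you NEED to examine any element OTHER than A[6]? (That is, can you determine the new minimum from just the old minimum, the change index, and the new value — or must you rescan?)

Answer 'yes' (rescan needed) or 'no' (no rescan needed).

Answer: no

Derivation:
Old min = -19 at index 3
Change at index 6: 13 -> 2
Index 6 was NOT the min. New min = min(-19, 2). No rescan of other elements needed.
Needs rescan: no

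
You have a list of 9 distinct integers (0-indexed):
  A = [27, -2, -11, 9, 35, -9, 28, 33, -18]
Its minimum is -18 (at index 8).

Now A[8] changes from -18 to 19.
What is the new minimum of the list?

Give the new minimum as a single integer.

Old min = -18 (at index 8)
Change: A[8] -18 -> 19
Changed element WAS the min. Need to check: is 19 still <= all others?
  Min of remaining elements: -11
  New min = min(19, -11) = -11

Answer: -11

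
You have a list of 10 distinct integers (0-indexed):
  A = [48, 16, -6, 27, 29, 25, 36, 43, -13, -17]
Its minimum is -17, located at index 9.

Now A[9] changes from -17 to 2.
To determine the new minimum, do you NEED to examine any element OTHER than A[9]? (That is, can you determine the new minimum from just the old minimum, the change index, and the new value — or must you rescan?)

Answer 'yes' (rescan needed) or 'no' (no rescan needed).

Old min = -17 at index 9
Change at index 9: -17 -> 2
Index 9 WAS the min and new value 2 > old min -17. Must rescan other elements to find the new min.
Needs rescan: yes

Answer: yes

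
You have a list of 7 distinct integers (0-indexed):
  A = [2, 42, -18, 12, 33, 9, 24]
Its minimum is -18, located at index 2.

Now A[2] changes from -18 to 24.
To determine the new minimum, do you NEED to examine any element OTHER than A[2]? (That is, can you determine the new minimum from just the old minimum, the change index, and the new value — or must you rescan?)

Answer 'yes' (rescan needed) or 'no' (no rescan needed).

Answer: yes

Derivation:
Old min = -18 at index 2
Change at index 2: -18 -> 24
Index 2 WAS the min and new value 24 > old min -18. Must rescan other elements to find the new min.
Needs rescan: yes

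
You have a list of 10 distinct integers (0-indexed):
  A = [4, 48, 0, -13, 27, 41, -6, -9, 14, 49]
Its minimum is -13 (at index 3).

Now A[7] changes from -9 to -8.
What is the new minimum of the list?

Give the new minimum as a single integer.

Old min = -13 (at index 3)
Change: A[7] -9 -> -8
Changed element was NOT the old min.
  New min = min(old_min, new_val) = min(-13, -8) = -13

Answer: -13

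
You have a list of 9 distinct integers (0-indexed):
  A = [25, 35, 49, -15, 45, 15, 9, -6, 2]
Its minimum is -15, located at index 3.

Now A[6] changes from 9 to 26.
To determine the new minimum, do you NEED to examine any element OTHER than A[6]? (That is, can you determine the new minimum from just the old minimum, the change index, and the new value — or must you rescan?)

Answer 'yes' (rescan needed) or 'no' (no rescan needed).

Answer: no

Derivation:
Old min = -15 at index 3
Change at index 6: 9 -> 26
Index 6 was NOT the min. New min = min(-15, 26). No rescan of other elements needed.
Needs rescan: no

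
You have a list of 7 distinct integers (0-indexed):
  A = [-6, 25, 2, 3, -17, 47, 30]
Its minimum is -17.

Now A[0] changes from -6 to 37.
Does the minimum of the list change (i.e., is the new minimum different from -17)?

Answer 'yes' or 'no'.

Answer: no

Derivation:
Old min = -17
Change: A[0] -6 -> 37
Changed element was NOT the min; min changes only if 37 < -17.
New min = -17; changed? no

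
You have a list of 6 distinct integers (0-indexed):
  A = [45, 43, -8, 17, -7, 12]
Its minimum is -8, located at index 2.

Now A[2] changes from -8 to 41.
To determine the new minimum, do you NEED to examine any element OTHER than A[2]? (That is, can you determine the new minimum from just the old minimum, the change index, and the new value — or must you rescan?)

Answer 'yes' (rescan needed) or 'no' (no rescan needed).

Answer: yes

Derivation:
Old min = -8 at index 2
Change at index 2: -8 -> 41
Index 2 WAS the min and new value 41 > old min -8. Must rescan other elements to find the new min.
Needs rescan: yes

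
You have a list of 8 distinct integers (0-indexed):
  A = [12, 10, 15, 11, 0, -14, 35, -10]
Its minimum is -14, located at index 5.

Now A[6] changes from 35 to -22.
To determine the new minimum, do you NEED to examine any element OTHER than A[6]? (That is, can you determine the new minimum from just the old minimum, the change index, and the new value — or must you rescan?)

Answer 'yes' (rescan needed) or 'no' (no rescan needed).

Answer: no

Derivation:
Old min = -14 at index 5
Change at index 6: 35 -> -22
Index 6 was NOT the min. New min = min(-14, -22). No rescan of other elements needed.
Needs rescan: no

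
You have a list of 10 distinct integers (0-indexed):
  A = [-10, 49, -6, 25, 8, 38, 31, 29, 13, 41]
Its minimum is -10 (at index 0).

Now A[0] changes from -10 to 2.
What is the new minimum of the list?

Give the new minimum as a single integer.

Old min = -10 (at index 0)
Change: A[0] -10 -> 2
Changed element WAS the min. Need to check: is 2 still <= all others?
  Min of remaining elements: -6
  New min = min(2, -6) = -6

Answer: -6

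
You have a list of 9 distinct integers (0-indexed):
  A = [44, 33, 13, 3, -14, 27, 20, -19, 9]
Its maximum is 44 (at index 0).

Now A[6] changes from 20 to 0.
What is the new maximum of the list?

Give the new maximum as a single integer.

Old max = 44 (at index 0)
Change: A[6] 20 -> 0
Changed element was NOT the old max.
  New max = max(old_max, new_val) = max(44, 0) = 44

Answer: 44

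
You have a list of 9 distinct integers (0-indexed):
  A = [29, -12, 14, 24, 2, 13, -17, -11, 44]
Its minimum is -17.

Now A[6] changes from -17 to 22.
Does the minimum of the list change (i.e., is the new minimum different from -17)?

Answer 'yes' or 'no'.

Answer: yes

Derivation:
Old min = -17
Change: A[6] -17 -> 22
Changed element was the min; new min must be rechecked.
New min = -12; changed? yes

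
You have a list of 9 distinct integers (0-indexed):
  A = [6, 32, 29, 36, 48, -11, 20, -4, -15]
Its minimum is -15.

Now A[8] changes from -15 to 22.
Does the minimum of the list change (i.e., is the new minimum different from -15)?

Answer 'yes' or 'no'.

Old min = -15
Change: A[8] -15 -> 22
Changed element was the min; new min must be rechecked.
New min = -11; changed? yes

Answer: yes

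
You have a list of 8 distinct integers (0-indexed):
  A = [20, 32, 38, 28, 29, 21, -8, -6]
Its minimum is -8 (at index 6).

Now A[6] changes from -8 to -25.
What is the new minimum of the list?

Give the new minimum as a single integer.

Answer: -25

Derivation:
Old min = -8 (at index 6)
Change: A[6] -8 -> -25
Changed element WAS the min. Need to check: is -25 still <= all others?
  Min of remaining elements: -6
  New min = min(-25, -6) = -25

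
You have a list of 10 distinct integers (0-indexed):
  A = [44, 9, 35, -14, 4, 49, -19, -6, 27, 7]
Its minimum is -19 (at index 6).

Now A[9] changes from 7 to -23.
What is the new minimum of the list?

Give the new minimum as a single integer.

Old min = -19 (at index 6)
Change: A[9] 7 -> -23
Changed element was NOT the old min.
  New min = min(old_min, new_val) = min(-19, -23) = -23

Answer: -23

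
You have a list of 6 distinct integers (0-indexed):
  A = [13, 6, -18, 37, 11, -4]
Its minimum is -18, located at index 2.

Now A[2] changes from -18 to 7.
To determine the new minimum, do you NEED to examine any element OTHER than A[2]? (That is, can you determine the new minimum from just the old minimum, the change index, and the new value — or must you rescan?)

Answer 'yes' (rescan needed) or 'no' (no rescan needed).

Answer: yes

Derivation:
Old min = -18 at index 2
Change at index 2: -18 -> 7
Index 2 WAS the min and new value 7 > old min -18. Must rescan other elements to find the new min.
Needs rescan: yes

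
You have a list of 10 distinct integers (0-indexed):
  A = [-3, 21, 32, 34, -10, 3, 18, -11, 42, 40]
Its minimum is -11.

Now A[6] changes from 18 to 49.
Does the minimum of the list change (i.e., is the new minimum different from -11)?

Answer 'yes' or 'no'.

Old min = -11
Change: A[6] 18 -> 49
Changed element was NOT the min; min changes only if 49 < -11.
New min = -11; changed? no

Answer: no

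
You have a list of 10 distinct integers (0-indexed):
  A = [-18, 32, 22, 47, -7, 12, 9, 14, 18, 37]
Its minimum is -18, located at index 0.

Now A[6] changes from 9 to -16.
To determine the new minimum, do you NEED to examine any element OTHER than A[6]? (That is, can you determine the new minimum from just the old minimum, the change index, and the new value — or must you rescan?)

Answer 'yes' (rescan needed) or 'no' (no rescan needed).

Answer: no

Derivation:
Old min = -18 at index 0
Change at index 6: 9 -> -16
Index 6 was NOT the min. New min = min(-18, -16). No rescan of other elements needed.
Needs rescan: no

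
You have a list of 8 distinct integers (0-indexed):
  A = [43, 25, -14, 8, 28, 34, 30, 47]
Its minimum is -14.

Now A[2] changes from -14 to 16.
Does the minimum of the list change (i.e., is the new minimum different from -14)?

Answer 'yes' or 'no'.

Answer: yes

Derivation:
Old min = -14
Change: A[2] -14 -> 16
Changed element was the min; new min must be rechecked.
New min = 8; changed? yes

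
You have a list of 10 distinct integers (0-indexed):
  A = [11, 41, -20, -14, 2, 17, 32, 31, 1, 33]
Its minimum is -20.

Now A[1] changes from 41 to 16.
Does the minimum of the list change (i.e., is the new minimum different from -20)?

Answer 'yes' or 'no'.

Old min = -20
Change: A[1] 41 -> 16
Changed element was NOT the min; min changes only if 16 < -20.
New min = -20; changed? no

Answer: no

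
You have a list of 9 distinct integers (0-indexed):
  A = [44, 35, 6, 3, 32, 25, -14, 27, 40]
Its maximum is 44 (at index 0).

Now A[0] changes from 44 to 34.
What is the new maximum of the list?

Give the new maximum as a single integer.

Old max = 44 (at index 0)
Change: A[0] 44 -> 34
Changed element WAS the max -> may need rescan.
  Max of remaining elements: 40
  New max = max(34, 40) = 40

Answer: 40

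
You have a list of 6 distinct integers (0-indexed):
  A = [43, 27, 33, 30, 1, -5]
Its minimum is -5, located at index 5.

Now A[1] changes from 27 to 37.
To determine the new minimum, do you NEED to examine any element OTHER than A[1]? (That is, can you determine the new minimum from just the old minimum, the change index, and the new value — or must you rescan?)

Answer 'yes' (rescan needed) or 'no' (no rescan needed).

Answer: no

Derivation:
Old min = -5 at index 5
Change at index 1: 27 -> 37
Index 1 was NOT the min. New min = min(-5, 37). No rescan of other elements needed.
Needs rescan: no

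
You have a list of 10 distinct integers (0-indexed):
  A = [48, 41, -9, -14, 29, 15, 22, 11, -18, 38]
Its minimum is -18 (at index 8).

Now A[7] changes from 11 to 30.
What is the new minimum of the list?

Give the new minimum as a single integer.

Answer: -18

Derivation:
Old min = -18 (at index 8)
Change: A[7] 11 -> 30
Changed element was NOT the old min.
  New min = min(old_min, new_val) = min(-18, 30) = -18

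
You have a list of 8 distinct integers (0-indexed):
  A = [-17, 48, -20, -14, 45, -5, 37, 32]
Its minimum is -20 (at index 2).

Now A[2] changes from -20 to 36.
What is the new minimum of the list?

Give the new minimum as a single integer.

Old min = -20 (at index 2)
Change: A[2] -20 -> 36
Changed element WAS the min. Need to check: is 36 still <= all others?
  Min of remaining elements: -17
  New min = min(36, -17) = -17

Answer: -17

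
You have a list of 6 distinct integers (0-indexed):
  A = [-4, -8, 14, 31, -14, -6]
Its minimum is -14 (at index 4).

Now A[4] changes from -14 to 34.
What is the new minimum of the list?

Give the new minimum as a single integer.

Answer: -8

Derivation:
Old min = -14 (at index 4)
Change: A[4] -14 -> 34
Changed element WAS the min. Need to check: is 34 still <= all others?
  Min of remaining elements: -8
  New min = min(34, -8) = -8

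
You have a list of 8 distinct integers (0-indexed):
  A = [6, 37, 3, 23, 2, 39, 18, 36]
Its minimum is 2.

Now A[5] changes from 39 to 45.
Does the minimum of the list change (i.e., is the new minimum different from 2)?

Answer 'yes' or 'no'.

Old min = 2
Change: A[5] 39 -> 45
Changed element was NOT the min; min changes only if 45 < 2.
New min = 2; changed? no

Answer: no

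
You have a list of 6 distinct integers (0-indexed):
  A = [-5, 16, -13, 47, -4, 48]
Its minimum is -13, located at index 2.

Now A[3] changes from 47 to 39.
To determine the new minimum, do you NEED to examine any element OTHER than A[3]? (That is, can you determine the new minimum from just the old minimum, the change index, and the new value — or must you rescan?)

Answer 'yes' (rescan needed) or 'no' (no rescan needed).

Answer: no

Derivation:
Old min = -13 at index 2
Change at index 3: 47 -> 39
Index 3 was NOT the min. New min = min(-13, 39). No rescan of other elements needed.
Needs rescan: no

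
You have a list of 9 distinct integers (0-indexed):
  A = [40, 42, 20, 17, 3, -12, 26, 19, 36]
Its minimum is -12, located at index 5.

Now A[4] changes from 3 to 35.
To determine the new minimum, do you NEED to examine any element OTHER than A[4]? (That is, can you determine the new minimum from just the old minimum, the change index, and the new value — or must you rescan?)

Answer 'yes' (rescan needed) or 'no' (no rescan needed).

Old min = -12 at index 5
Change at index 4: 3 -> 35
Index 4 was NOT the min. New min = min(-12, 35). No rescan of other elements needed.
Needs rescan: no

Answer: no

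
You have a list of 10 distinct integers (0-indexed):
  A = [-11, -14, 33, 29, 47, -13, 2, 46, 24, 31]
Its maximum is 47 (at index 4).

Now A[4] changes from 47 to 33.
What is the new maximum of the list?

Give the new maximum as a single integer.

Old max = 47 (at index 4)
Change: A[4] 47 -> 33
Changed element WAS the max -> may need rescan.
  Max of remaining elements: 46
  New max = max(33, 46) = 46

Answer: 46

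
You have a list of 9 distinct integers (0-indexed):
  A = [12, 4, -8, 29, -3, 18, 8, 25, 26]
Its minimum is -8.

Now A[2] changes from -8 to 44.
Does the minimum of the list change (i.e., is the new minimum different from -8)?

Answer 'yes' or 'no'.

Old min = -8
Change: A[2] -8 -> 44
Changed element was the min; new min must be rechecked.
New min = -3; changed? yes

Answer: yes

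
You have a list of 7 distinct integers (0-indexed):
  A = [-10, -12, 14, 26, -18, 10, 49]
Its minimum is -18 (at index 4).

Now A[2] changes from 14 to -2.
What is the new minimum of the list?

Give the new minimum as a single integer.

Answer: -18

Derivation:
Old min = -18 (at index 4)
Change: A[2] 14 -> -2
Changed element was NOT the old min.
  New min = min(old_min, new_val) = min(-18, -2) = -18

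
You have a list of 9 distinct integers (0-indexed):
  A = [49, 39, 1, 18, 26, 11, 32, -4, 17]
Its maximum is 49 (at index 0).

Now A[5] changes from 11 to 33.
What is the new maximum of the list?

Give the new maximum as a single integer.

Answer: 49

Derivation:
Old max = 49 (at index 0)
Change: A[5] 11 -> 33
Changed element was NOT the old max.
  New max = max(old_max, new_val) = max(49, 33) = 49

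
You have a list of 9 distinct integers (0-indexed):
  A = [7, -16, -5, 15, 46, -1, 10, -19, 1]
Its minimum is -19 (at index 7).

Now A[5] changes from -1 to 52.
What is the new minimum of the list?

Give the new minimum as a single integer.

Old min = -19 (at index 7)
Change: A[5] -1 -> 52
Changed element was NOT the old min.
  New min = min(old_min, new_val) = min(-19, 52) = -19

Answer: -19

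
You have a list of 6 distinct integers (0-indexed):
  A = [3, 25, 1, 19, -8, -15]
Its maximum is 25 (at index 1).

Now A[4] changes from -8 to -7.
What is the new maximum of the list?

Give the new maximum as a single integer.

Old max = 25 (at index 1)
Change: A[4] -8 -> -7
Changed element was NOT the old max.
  New max = max(old_max, new_val) = max(25, -7) = 25

Answer: 25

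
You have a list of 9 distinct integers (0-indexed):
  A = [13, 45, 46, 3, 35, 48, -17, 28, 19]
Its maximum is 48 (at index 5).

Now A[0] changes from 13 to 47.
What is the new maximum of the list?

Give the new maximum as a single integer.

Old max = 48 (at index 5)
Change: A[0] 13 -> 47
Changed element was NOT the old max.
  New max = max(old_max, new_val) = max(48, 47) = 48

Answer: 48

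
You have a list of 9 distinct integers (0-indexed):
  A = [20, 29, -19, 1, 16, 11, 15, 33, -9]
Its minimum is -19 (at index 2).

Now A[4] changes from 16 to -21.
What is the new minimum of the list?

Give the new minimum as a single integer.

Answer: -21

Derivation:
Old min = -19 (at index 2)
Change: A[4] 16 -> -21
Changed element was NOT the old min.
  New min = min(old_min, new_val) = min(-19, -21) = -21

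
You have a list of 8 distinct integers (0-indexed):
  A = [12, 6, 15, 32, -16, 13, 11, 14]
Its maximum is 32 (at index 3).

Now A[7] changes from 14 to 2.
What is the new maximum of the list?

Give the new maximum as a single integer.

Old max = 32 (at index 3)
Change: A[7] 14 -> 2
Changed element was NOT the old max.
  New max = max(old_max, new_val) = max(32, 2) = 32

Answer: 32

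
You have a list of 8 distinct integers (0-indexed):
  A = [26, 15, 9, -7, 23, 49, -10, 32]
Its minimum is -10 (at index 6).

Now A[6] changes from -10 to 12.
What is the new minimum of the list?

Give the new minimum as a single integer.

Old min = -10 (at index 6)
Change: A[6] -10 -> 12
Changed element WAS the min. Need to check: is 12 still <= all others?
  Min of remaining elements: -7
  New min = min(12, -7) = -7

Answer: -7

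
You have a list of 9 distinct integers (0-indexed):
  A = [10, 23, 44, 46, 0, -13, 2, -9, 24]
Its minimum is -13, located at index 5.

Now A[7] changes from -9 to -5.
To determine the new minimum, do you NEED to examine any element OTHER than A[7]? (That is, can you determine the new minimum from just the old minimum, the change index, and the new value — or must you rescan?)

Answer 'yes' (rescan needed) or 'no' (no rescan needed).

Answer: no

Derivation:
Old min = -13 at index 5
Change at index 7: -9 -> -5
Index 7 was NOT the min. New min = min(-13, -5). No rescan of other elements needed.
Needs rescan: no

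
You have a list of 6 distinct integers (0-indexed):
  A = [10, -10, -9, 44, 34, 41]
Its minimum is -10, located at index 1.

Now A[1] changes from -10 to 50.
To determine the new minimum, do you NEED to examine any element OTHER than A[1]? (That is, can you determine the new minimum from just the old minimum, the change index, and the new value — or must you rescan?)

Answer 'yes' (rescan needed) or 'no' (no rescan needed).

Answer: yes

Derivation:
Old min = -10 at index 1
Change at index 1: -10 -> 50
Index 1 WAS the min and new value 50 > old min -10. Must rescan other elements to find the new min.
Needs rescan: yes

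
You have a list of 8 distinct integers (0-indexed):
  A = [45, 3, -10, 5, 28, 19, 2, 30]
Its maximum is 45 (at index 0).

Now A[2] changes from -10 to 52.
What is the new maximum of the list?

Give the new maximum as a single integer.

Old max = 45 (at index 0)
Change: A[2] -10 -> 52
Changed element was NOT the old max.
  New max = max(old_max, new_val) = max(45, 52) = 52

Answer: 52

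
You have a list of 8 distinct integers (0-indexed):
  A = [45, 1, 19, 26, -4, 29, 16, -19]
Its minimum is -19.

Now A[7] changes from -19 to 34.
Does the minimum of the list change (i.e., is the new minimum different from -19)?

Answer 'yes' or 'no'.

Answer: yes

Derivation:
Old min = -19
Change: A[7] -19 -> 34
Changed element was the min; new min must be rechecked.
New min = -4; changed? yes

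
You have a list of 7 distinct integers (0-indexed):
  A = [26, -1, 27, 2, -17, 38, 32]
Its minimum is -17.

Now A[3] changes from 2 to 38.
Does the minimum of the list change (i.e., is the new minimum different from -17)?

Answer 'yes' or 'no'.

Old min = -17
Change: A[3] 2 -> 38
Changed element was NOT the min; min changes only if 38 < -17.
New min = -17; changed? no

Answer: no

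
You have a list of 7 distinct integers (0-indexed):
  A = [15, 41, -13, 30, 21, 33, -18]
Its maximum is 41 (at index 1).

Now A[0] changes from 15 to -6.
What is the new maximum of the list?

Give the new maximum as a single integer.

Answer: 41

Derivation:
Old max = 41 (at index 1)
Change: A[0] 15 -> -6
Changed element was NOT the old max.
  New max = max(old_max, new_val) = max(41, -6) = 41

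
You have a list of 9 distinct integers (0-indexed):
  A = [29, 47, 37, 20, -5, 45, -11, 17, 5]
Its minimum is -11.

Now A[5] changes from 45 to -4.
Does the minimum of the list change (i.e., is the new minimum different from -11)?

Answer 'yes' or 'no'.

Old min = -11
Change: A[5] 45 -> -4
Changed element was NOT the min; min changes only if -4 < -11.
New min = -11; changed? no

Answer: no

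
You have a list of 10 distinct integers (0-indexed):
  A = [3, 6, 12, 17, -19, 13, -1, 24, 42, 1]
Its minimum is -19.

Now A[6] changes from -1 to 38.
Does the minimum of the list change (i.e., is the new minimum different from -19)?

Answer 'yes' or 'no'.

Answer: no

Derivation:
Old min = -19
Change: A[6] -1 -> 38
Changed element was NOT the min; min changes only if 38 < -19.
New min = -19; changed? no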